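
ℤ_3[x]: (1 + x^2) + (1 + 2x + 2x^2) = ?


Add coefficients mod 3:
x^0: 1 + 1 = 2 (mod 3)
x^1: 0 + 2 = 2 (mod 3)
x^2: 1 + 2 = 0 (mod 3)
Result: 2 + 2x

f + g = 2 + 2x


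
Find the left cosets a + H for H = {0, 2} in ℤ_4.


H = {0, 2}, |H| = 2
Number of cosets = |G|/|H| = 4/2 = 2
0 + H = {0, 2}
1 + H = {1, 3}

Cosets: 0+H={0,2}; 1+H={1,3}


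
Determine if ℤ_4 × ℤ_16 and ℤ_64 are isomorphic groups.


Comparing ℤ_4 × ℤ_16 and ℤ_64:
gcd(4,16) = 4 ≠ 1. Max element order in ℤ_4×ℤ_16 is lcm(4,16) = 16 < 64, so it has no element of order 64

No, ℤ_4 × ℤ_16 ≇ ℤ_64


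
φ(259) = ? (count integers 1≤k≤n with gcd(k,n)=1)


Factor n: 259 = 7 × 37
φ(n) = n · ∏(1 - 1/p) over distinct primes p | n
φ(259) = 259 · (1 - 1/7) · (1 - 1/37) = 216

φ(259) = 216


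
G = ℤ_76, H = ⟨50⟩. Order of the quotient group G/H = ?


|⟨50⟩| = n / gcd(50, 76) = 76 / 2 = 38
H is normal (ℤ_76 is abelian).
|G/H| = |G| / |H| = 76 / 38 = 2

|G/H| = 2


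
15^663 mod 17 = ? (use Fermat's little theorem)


Fermat's little theorem: if p is prime and gcd(a,p)=1, then a^(p-1) ≡ 1 (mod p)
p = 17 is prime, gcd(15,17) = 1
Reduce exponent: 663 mod 16 = 7
So 15^663 ≡ 15^7 (mod 17)
15^7 mod 17 = 8

15^663 ≡ 8 (mod 17)


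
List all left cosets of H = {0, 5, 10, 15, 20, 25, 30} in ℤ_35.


H = {0, 5, 10, 15, 20, 25, 30}, |H| = 7
Number of cosets = |G|/|H| = 35/7 = 5
0 + H = {0, 5, 10, 15, 20, 25, 30}
1 + H = {1, 6, 11, 16, 21, 26, 31}
2 + H = {2, 7, 12, 17, 22, 27, 32}
3 + H = {3, 8, 13, 18, 23, 28, 33}
4 + H = {4, 9, 14, 19, 24, 29, 34}

Cosets: 0+H={0,5,10,15,20,25,30}; 1+H={1,6,11,16,21,26,31}; 2+H={2,7,12,17,22,27,32}; 3+H={3,8,13,18,23,28,33}; 4+H={4,9,14,19,24,29,34}


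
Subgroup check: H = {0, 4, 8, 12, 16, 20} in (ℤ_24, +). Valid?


Subgroup test for H = {0, 4, 8, 12, 16, 20} in (ℤ_24, +):
(1) 0 ∈ H? Yes
(2) Closure: for all a,b ∈ H, (a+b) mod 24 ∈ H? Yes
(3) Inverses: for all a ∈ H, -a mod 24 ∈ H? Yes

Yes, H is a subgroup of ℤ_24


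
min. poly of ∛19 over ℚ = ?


∛19 satisfies x³ - 19 = 0, irreducible over ℚ (no rational root; 19 is not a perfect cube)

Minimal polynomial: x³ - 19


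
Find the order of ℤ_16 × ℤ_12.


|A × B| = |A| · |B|
|ℤ_16 × ℤ_12| = 16 × 12 = 192

|ℤ_16 × ℤ_12| = 192


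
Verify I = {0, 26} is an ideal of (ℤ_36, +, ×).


Check ideal conditions for I = {0, 26} in ℤ_36:
(1) I is an additive subgroup? No
(2) For r ∈ ℤ_36 and a ∈ I: r·a ∈ I? No  [counterexample: r=2, a=26, r·a mod 36 = 16 ∉ I]

No, I is not an ideal of ℤ_36


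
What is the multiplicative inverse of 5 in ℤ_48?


Use the extended Euclidean algorithm to write 1 = 5·s + 48·t; then s mod 48 is the inverse.
Euclidean algorithm:
  5 = 0·48 + 5
  48 = 9·5 + 3
  5 = 1·3 + 2
  3 = 1·2 + 1
  2 = 2·1 + 0
gcd(5,48) = 1
Back-substitution gives: 5·(-19) + 48·(2) = 1
So 5⁻¹ ≡ -19 ≡ 29 (mod 48)
Check: 5 × 29 = 145 ≡ 1 (mod 48) ✓

5⁻¹ ≡ 29 (mod 48)


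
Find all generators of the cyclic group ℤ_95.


g generates ℤ_n iff gcd(g,n) = 1
Prime factors of 95: 5, 19
Generators are g ∈ {1,...,94} not divisible by any of these primes.
Generators: {1, 2, 3, 4, 6, 7, 8, 9, 11, 12, 13, 14, 16, 17, 18, 21, 22, 23, 24, 26, 27, 28, 29, 31, 32, 33, 34, 36, 37, 39, 41, 42, 43, 44, 46, 47, 48, 49, 51, 52, 53, 54, 56, 58, 59, 61, 62, 63, 64, 66, 67, 68, 69, 71, 72, 73, 74, 77, 78, 79, 81, 82, 83, 84, 86, 87, 88, 89, 91, 92, 93, 94}
Number of generators = φ(95) = 72

Generators of ℤ_95 = {1, 2, 3, 4, 6, 7, 8, 9, 11, 12, 13, 14, 16, 17, 18, 21, 22, 23, 24, 26, 27, 28, 29, 31, 32, 33, 34, 36, 37, 39, 41, 42, 43, 44, 46, 47, 48, 49, 51, 52, 53, 54, 56, 58, 59, 61, 62, 63, 64, 66, 67, 68, 69, 71, 72, 73, 74, 77, 78, 79, 81, 82, 83, 84, 86, 87, 88, 89, 91, 92, 93, 94}


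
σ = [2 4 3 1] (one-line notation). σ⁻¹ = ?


To find σ⁻¹, swap domain and range:
σ(1) = 2 → σ⁻¹(2) = 1
σ(2) = 4 → σ⁻¹(4) = 2
σ(3) = 3 → σ⁻¹(3) = 3
σ(4) = 1 → σ⁻¹(1) = 4

σ⁻¹ = [4 1 3 2]


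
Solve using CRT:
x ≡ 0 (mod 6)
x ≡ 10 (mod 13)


m₁ = 6, m₂ = 13, gcd = 1, so CRT applies. M = m₁·m₂ = 78
Let M₁ = M/m₁ = 13, M₂ = M/m₂ = 6
Find y₁ ≡ M₁⁻¹ (mod m₁): 13⁻¹ ≡ 1 (mod 6)
Find y₂ ≡ M₂⁻¹ (mod m₂): 6⁻¹ ≡ 11 (mod 13)
x = a₁·M₁·y₁ + a₂·M₂·y₂ = 0·13·1 + 10·6·11 = 660
Reduce mod 78: x ≡ 36
Check: 36 mod 6 = 0 ✓, 36 mod 13 = 10 ✓

x ≡ 36 (mod 78)


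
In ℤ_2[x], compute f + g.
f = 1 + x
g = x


Add coefficients mod 2:
x^0: 1 + 0 = 1 (mod 2)
x^1: 1 + 1 = 0 (mod 2)
Result: 1

f + g = 1


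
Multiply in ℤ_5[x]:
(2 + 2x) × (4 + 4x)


Expand and collect like terms; reduce coefficients mod 5:
x^0: 2·4 = 8 ≡ 3 (mod 5)
x^1: 2·4 + 2·4 = 16 ≡ 1 (mod 5)
x^2: 2·4 = 8 ≡ 3 (mod 5)
Result: 3 + x + 3x^2

f · g = 3 + x + 3x^2


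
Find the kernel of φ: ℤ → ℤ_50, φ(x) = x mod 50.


Kernel = preimage of identity
ker(φ) = {x ∈ ℤ : x ≡ 0 (mod 50)} = 50ℤ = {0, ±50, ±100, ...}

ker(φ) = 50ℤ


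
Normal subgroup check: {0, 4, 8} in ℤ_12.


H = {0, 4, 8} in ℤ_12
ℤ_12 is abelian; every subgroup of an abelian group is normal

Yes, normal subgroup


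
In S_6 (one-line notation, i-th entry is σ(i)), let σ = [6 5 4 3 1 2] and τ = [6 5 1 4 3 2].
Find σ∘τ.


σ∘τ: apply τ first, then σ
1 →τ 6 →σ 2
2 →τ 5 →σ 1
3 →τ 1 →σ 6
4 →τ 4 →σ 3
5 →τ 3 →σ 4
6 →τ 2 →σ 5

σ∘τ = [2 1 6 3 4 5]


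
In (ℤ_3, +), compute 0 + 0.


Operation: addition mod 3
0 + 0 = (a + b) mod 3 with a = 0, b = 0

0 + 0 = 0


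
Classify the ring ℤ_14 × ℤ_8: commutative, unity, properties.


Direct product ring; commutative with unity (1,1); but (1,0)·(0,1) = (0,0) gives zero divisors, so not an integral domain
Commutative: Yes
Integral domain: No
Has unity: Yes

ℤ_14 × ℤ_8: Commutative=Yes, Unity=Yes


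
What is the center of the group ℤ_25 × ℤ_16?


Z(G) = {g ∈ G | gx = xg for all x ∈ G}
Direct product of abelian groups is abelian, so Z(G) = G

Z(ℤ_25 × ℤ_16) = ℤ_25 × ℤ_16


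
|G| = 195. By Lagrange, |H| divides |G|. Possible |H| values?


Lagrange's theorem: |H| divides |G|
|G| = 195
Divisors of 195: 1, 3, 5, 13, 15, 39, 65, 195

Possible subgroup orders: {1, 3, 5, 13, 15, 39, 65, 195}


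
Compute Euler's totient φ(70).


Factor n: 70 = 2 × 5 × 7
φ(n) = n · ∏(1 - 1/p) over distinct primes p | n
φ(70) = 70 · (1 - 1/2) · (1 - 1/5) · (1 - 1/7) = 24

φ(70) = 24


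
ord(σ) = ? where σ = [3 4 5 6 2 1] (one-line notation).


Cycle decomposition: (1 3 5 2 4 6)
Cycle lengths: 6
Order = lcm(6) = 6

ord(σ) = 6


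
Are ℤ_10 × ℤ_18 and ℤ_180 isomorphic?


Comparing ℤ_10 × ℤ_18 and ℤ_180:
gcd(10,18) = 2 ≠ 1. Max element order in ℤ_10×ℤ_18 is lcm(10,18) = 90 < 180, so it has no element of order 180

No, ℤ_10 × ℤ_18 ≇ ℤ_180


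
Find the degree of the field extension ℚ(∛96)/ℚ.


∛96 has minimal polynomial x³ - 96 (irreducible over ℚ since 96 is not a perfect cube)

[ℚ(∛96)/ℚ] = 3


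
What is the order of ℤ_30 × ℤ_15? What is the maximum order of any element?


|ℤ_30 × ℤ_15| = 30 × 15 = 450
Max element order = lcm(30,15) = 30
Cyclic? No (gcd=15)

|ℤ_30×ℤ_15| = 450, max element order = 30


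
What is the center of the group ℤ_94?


Z(G) = {g ∈ G | gx = xg for all x ∈ G}
ℤ_94 is abelian, so Z(G) = G

Z(ℤ_94) = ℤ_94


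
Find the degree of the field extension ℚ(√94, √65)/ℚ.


[ℚ(√94,√65):ℚ] = [ℚ(√94,√65):ℚ(√94)]·[ℚ(√94):ℚ] = 2·2 = 4

[ℚ(√94, √65)/ℚ] = 4


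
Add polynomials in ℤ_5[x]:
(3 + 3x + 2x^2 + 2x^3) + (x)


Add coefficients mod 5:
x^0: 3 + 0 = 3 (mod 5)
x^1: 3 + 1 = 4 (mod 5)
x^2: 2 + 0 = 2 (mod 5)
x^3: 2 + 0 = 2 (mod 5)
Result: 3 + 4x + 2x^2 + 2x^3

f + g = 3 + 4x + 2x^2 + 2x^3


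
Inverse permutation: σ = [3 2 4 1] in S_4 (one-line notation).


To find σ⁻¹, swap domain and range:
σ(1) = 3 → σ⁻¹(3) = 1
σ(2) = 2 → σ⁻¹(2) = 2
σ(3) = 4 → σ⁻¹(4) = 3
σ(4) = 1 → σ⁻¹(1) = 4

σ⁻¹ = [4 2 1 3]


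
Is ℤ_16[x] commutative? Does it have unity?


ℤ_16 has zero divisors (2·8 ≡ 0), and these lift to constant zero divisors in ℤ_16[x]; so not an integral domain
Commutative: Yes
Integral domain: No
Has unity: Yes

ℤ_16[x]: Commutative=Yes, Unity=Yes


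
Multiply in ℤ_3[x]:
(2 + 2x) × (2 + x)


Expand and collect like terms; reduce coefficients mod 3:
x^0: 2·2 = 4 ≡ 1 (mod 3)
x^1: 2·1 + 2·2 = 6 ≡ 0 (mod 3)
x^2: 2·1 = 2 ≡ 2 (mod 3)
Result: 1 + 2x^2

f · g = 1 + 2x^2


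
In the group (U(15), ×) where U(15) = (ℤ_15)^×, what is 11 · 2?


Operation: multiplication mod 15
11 · 2 = (a × b) mod 15 with a = 11, b = 2

11 · 2 = 7


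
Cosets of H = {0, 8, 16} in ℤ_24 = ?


H = {0, 8, 16}, |H| = 3
Number of cosets = |G|/|H| = 24/3 = 8
0 + H = {0, 8, 16}
1 + H = {1, 9, 17}
2 + H = {2, 10, 18}
3 + H = {3, 11, 19}
4 + H = {4, 12, 20}
5 + H = {5, 13, 21}
6 + H = {6, 14, 22}
7 + H = {7, 15, 23}

Cosets: 0+H={0,8,16}; 1+H={1,9,17}; 2+H={2,10,18}; 3+H={3,11,19}; 4+H={4,12,20}; 5+H={5,13,21}; 6+H={6,14,22}; 7+H={7,15,23}


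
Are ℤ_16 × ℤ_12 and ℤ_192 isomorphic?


Comparing ℤ_16 × ℤ_12 and ℤ_192:
gcd(16,12) = 4 ≠ 1. Max element order in ℤ_16×ℤ_12 is lcm(16,12) = 48 < 192, so it has no element of order 192

No, ℤ_16 × ℤ_12 ≇ ℤ_192


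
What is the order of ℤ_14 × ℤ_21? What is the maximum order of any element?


|ℤ_14 × ℤ_21| = 14 × 21 = 294
Max element order = lcm(14,21) = 42
Cyclic? No (gcd=7)

|ℤ_14×ℤ_21| = 294, max element order = 42


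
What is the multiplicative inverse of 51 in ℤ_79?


Use the extended Euclidean algorithm to write 1 = 51·s + 79·t; then s mod 79 is the inverse.
Euclidean algorithm:
  51 = 0·79 + 51
  79 = 1·51 + 28
  51 = 1·28 + 23
  28 = 1·23 + 5
  23 = 4·5 + 3
  5 = 1·3 + 2
  3 = 1·2 + 1
  2 = 2·1 + 0
gcd(51,79) = 1
Back-substitution gives: 51·(31) + 79·(-20) = 1
So 51⁻¹ ≡ 31 ≡ 31 (mod 79)
Check: 51 × 31 = 1581 ≡ 1 (mod 79) ✓

51⁻¹ ≡ 31 (mod 79)


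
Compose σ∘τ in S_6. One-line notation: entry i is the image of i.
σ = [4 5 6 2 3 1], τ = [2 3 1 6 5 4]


σ∘τ: apply τ first, then σ
1 →τ 2 →σ 5
2 →τ 3 →σ 6
3 →τ 1 →σ 4
4 →τ 6 →σ 1
5 →τ 5 →σ 3
6 →τ 4 →σ 2

σ∘τ = [5 6 4 1 3 2]


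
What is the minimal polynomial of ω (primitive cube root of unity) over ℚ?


ω satisfies x² + x + 1 = 0 (the cyclotomic polynomial Φ₃)

Minimal polynomial: x² + x + 1


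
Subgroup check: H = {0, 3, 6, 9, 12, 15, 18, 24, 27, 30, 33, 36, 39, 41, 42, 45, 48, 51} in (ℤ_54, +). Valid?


Subgroup test for H = {0, 3, 6, 9, 12, 15, 18, 24, 27, 30, 33, 36, 39, 41, 42, 45, 48, 51} in (ℤ_54, +):
(1) 0 ∈ H? Yes
(2) Closure: for all a,b ∈ H, (a+b) mod 54 ∈ H? No  [counterexample: 3 + 18 = 21 ∉ H]
(3) Inverses: for all a ∈ H, -a mod 54 ∈ H? No

No, H is not a subgroup of ℤ_54


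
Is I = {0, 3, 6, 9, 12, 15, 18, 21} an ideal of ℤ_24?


Check ideal conditions for I = {0, 3, 6, 9, 12, 15, 18, 21} in ℤ_24:
(1) I is an additive subgroup? Yes
(2) For r ∈ ℤ_24 and a ∈ I: r·a ∈ I? Yes

Yes, I is an ideal of ℤ_24


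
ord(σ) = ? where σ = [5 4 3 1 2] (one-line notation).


Cycle decomposition: (1 5 2 4)
Cycle lengths: 4
Order = lcm(4) = 4

ord(σ) = 4


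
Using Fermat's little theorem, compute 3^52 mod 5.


Fermat's little theorem: if p is prime and gcd(a,p)=1, then a^(p-1) ≡ 1 (mod p)
p = 5 is prime, gcd(3,5) = 1
Reduce exponent: 52 mod 4 = 0
So 3^52 ≡ 3^0 (mod 5)
3^0 = 1

3^52 ≡ 1 (mod 5)


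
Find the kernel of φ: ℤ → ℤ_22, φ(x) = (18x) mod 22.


Kernel = preimage of identity
ker(φ) = {x ∈ ℤ : 18x ≡ 0 (mod 22)}. gcd(18,22) = 2, so 18x ≡ 0 (mod 22) ⟺ x ≡ 0 (mod 22/2 = 11). Hence ker(φ) = 11ℤ

ker(φ) = 11ℤ


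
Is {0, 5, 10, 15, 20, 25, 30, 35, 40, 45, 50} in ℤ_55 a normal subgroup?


H = {0, 5, 10, 15, 20, 25, 30, 35, 40, 45, 50} in ℤ_55
ℤ_55 is abelian; every subgroup of an abelian group is normal

Yes, normal subgroup


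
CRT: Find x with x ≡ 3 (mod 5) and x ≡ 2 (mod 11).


m₁ = 5, m₂ = 11, gcd = 1, so CRT applies. M = m₁·m₂ = 55
Let M₁ = M/m₁ = 11, M₂ = M/m₂ = 5
Find y₁ ≡ M₁⁻¹ (mod m₁): 11⁻¹ ≡ 1 (mod 5)
Find y₂ ≡ M₂⁻¹ (mod m₂): 5⁻¹ ≡ 9 (mod 11)
x = a₁·M₁·y₁ + a₂·M₂·y₂ = 3·11·1 + 2·5·9 = 123
Reduce mod 55: x ≡ 13
Check: 13 mod 5 = 3 ✓, 13 mod 11 = 2 ✓

x ≡ 13 (mod 55)


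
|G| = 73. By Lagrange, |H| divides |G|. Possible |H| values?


Lagrange's theorem: |H| divides |G|
|G| = 73
Divisors of 73: 1, 73

Possible subgroup orders: {1, 73}


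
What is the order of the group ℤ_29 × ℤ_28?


|A × B| = |A| · |B|
|ℤ_29 × ℤ_28| = 29 × 28 = 812

|ℤ_29 × ℤ_28| = 812


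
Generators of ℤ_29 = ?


g generates ℤ_n iff gcd(g,n) = 1
Prime factors of 29: 29
Generators are g ∈ {1,...,28} not divisible by any of these primes.
Generators: {1, 2, 3, 4, 5, 6, 7, 8, 9, 10, 11, 12, 13, 14, 15, 16, 17, 18, 19, 20, 21, 22, 23, 24, 25, 26, 27, 28}
Number of generators = φ(29) = 28

Generators of ℤ_29 = {1, 2, 3, 4, 5, 6, 7, 8, 9, 10, 11, 12, 13, 14, 15, 16, 17, 18, 19, 20, 21, 22, 23, 24, 25, 26, 27, 28}


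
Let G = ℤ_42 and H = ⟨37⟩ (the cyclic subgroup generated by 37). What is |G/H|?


|⟨37⟩| = n / gcd(37, 42) = 42 / 1 = 42
H is normal (ℤ_42 is abelian).
|G/H| = |G| / |H| = 42 / 42 = 1

|G/H| = 1


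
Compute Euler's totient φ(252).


Factor n: 252 = 2^2 × 3^2 × 7
φ(n) = n · ∏(1 - 1/p) over distinct primes p | n
φ(252) = 252 · (1 - 1/2) · (1 - 1/3) · (1 - 1/7) = 72

φ(252) = 72


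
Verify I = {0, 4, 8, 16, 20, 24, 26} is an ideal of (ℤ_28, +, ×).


Check ideal conditions for I = {0, 4, 8, 16, 20, 24, 26} in ℤ_28:
(1) I is an additive subgroup? No
(2) For r ∈ ℤ_28 and a ∈ I: r·a ∈ I? No  [counterexample: r=2, a=20, r·a mod 28 = 12 ∉ I]

No, I is not an ideal of ℤ_28


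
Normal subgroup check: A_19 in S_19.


H = A_19 in S_19
A_19 has index 2 in S_19, and every subgroup of index 2 is normal

Yes, normal subgroup


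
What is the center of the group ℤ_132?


Z(G) = {g ∈ G | gx = xg for all x ∈ G}
ℤ_132 is abelian, so Z(G) = G

Z(ℤ_132) = ℤ_132


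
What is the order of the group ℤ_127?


ℤ_n has n elements.

|ℤ_127| = 127


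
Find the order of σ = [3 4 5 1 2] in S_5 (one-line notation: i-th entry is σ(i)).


Cycle decomposition: (1 3 5 2 4)
Cycle lengths: 5
Order = lcm(5) = 5

ord(σ) = 5


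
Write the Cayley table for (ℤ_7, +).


Elements: {0, 1, 2, 3, 4, 5, 6}
Operation: addition mod 7
Entry (a, b) = (a + b) mod 7

Cayley table:
  | 0 | 1 | 2 | 3 | 4 | 5 | 6
0 | 0 | 1 | 2 | 3 | 4 | 5 | 6
1 | 1 | 2 | 3 | 4 | 5 | 6 | 0
2 | 2 | 3 | 4 | 5 | 6 | 0 | 1
3 | 3 | 4 | 5 | 6 | 0 | 1 | 2
4 | 4 | 5 | 6 | 0 | 1 | 2 | 3
5 | 5 | 6 | 0 | 1 | 2 | 3 | 4
6 | 6 | 0 | 1 | 2 | 3 | 4 | 5


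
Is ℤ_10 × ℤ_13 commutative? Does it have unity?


Direct product ring; commutative with unity (1,1); but (1,0)·(0,1) = (0,0) gives zero divisors, so not an integral domain
Commutative: Yes
Integral domain: No
Has unity: Yes

ℤ_10 × ℤ_13: Commutative=Yes, Unity=Yes


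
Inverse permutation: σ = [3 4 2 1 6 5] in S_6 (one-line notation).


To find σ⁻¹, swap domain and range:
σ(1) = 3 → σ⁻¹(3) = 1
σ(2) = 4 → σ⁻¹(4) = 2
σ(3) = 2 → σ⁻¹(2) = 3
σ(4) = 1 → σ⁻¹(1) = 4
σ(5) = 6 → σ⁻¹(6) = 5
σ(6) = 5 → σ⁻¹(5) = 6

σ⁻¹ = [4 3 1 2 6 5]


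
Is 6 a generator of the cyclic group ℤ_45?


g generates ℤ_n iff gcd(g, n) = 1
gcd(6, 45) = 3
Since gcd = 3 ≠ 1, ⟨6⟩ has order 15 < 45, so 6 is not a generator.

No, 6 does not generate ℤ_45


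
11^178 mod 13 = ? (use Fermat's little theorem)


Fermat's little theorem: if p is prime and gcd(a,p)=1, then a^(p-1) ≡ 1 (mod p)
p = 13 is prime, gcd(11,13) = 1
Reduce exponent: 178 mod 12 = 10
So 11^178 ≡ 11^10 (mod 13)
11^10 mod 13 = 10

11^178 ≡ 10 (mod 13)


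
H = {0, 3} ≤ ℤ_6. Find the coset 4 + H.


4 + H = {4 + h (mod 6) : h ∈ H}
4+0=4, 4+3=1
4 + H = {1, 4} = 1 + H

4 + H = {1, 4}


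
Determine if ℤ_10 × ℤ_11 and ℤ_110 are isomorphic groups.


Comparing ℤ_10 × ℤ_11 and ℤ_110:
gcd(10,11) = 1, so ℤ_10 × ℤ_11 ≅ ℤ_110 (CRT)

Yes, ℤ_10 × ℤ_11 ≅ ℤ_110


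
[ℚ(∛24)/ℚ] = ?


∛24 has minimal polynomial x³ - 24 (irreducible over ℚ since 24 is not a perfect cube)

[ℚ(∛24)/ℚ] = 3


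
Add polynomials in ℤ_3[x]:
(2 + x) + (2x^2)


Add coefficients mod 3:
x^0: 2 + 0 = 2 (mod 3)
x^1: 1 + 0 = 1 (mod 3)
x^2: 0 + 2 = 2 (mod 3)
Result: 2 + x + 2x^2

f + g = 2 + x + 2x^2


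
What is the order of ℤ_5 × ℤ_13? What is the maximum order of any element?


|ℤ_5 × ℤ_13| = 5 × 13 = 65
Max element order = lcm(5,13) = 65
Cyclic? Yes (gcd=1)

|ℤ_5×ℤ_13| = 65, max element order = 65


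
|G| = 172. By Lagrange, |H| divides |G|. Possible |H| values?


Lagrange's theorem: |H| divides |G|
|G| = 172
Divisors of 172: 1, 2, 4, 43, 86, 172

Possible subgroup orders: {1, 2, 4, 43, 86, 172}


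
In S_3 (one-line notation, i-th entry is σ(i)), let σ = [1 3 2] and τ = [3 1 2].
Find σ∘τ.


σ∘τ: apply τ first, then σ
1 →τ 3 →σ 2
2 →τ 1 →σ 1
3 →τ 2 →σ 3

σ∘τ = [2 1 3]


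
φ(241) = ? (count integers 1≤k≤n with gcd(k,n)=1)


Factor n: 241 = 241
φ(n) = n · ∏(1 - 1/p) over distinct primes p | n
φ(241) = 241 · (1 - 1/241) = 240

φ(241) = 240


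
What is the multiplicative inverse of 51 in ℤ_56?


Use the extended Euclidean algorithm to write 1 = 51·s + 56·t; then s mod 56 is the inverse.
Euclidean algorithm:
  51 = 0·56 + 51
  56 = 1·51 + 5
  51 = 10·5 + 1
  5 = 5·1 + 0
gcd(51,56) = 1
Back-substitution gives: 51·(11) + 56·(-10) = 1
So 51⁻¹ ≡ 11 ≡ 11 (mod 56)
Check: 51 × 11 = 561 ≡ 1 (mod 56) ✓

51⁻¹ ≡ 11 (mod 56)


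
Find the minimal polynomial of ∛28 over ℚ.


∛28 satisfies x³ - 28 = 0, irreducible over ℚ (no rational root; 28 is not a perfect cube)

Minimal polynomial: x³ - 28


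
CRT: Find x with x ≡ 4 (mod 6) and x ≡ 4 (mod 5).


m₁ = 6, m₂ = 5, gcd = 1, so CRT applies. M = m₁·m₂ = 30
Let M₁ = M/m₁ = 5, M₂ = M/m₂ = 6
Find y₁ ≡ M₁⁻¹ (mod m₁): 5⁻¹ ≡ 5 (mod 6)
Find y₂ ≡ M₂⁻¹ (mod m₂): 6⁻¹ ≡ 1 (mod 5)
x = a₁·M₁·y₁ + a₂·M₂·y₂ = 4·5·5 + 4·6·1 = 124
Reduce mod 30: x ≡ 4
Check: 4 mod 6 = 4 ✓, 4 mod 5 = 4 ✓

x ≡ 4 (mod 30)


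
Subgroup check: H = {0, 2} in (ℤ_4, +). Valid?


Subgroup test for H = {0, 2} in (ℤ_4, +):
(1) 0 ∈ H? Yes
(2) Closure: for all a,b ∈ H, (a+b) mod 4 ∈ H? Yes
(3) Inverses: for all a ∈ H, -a mod 4 ∈ H? Yes

Yes, H is a subgroup of ℤ_4


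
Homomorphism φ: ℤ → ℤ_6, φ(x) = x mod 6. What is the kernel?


Kernel = preimage of identity
ker(φ) = {x ∈ ℤ : x ≡ 0 (mod 6)} = 6ℤ = {0, ±6, ±12, ...}

ker(φ) = 6ℤ


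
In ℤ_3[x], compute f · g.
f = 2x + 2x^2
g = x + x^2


Expand and collect like terms; reduce coefficients mod 3:
x^0: 0·0 = 0 ≡ 0 (mod 3)
x^1: 0·1 + 2·0 = 0 ≡ 0 (mod 3)
x^2: 0·1 + 2·1 + 2·0 = 2 ≡ 2 (mod 3)
x^3: 2·1 + 2·1 = 4 ≡ 1 (mod 3)
x^4: 2·1 = 2 ≡ 2 (mod 3)
Result: 2x^2 + x^3 + 2x^4

f · g = 2x^2 + x^3 + 2x^4


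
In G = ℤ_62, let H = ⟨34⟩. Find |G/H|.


|⟨34⟩| = n / gcd(34, 62) = 62 / 2 = 31
H is normal (ℤ_62 is abelian).
|G/H| = |G| / |H| = 62 / 31 = 2

|G/H| = 2


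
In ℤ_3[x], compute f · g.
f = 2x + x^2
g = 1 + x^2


Expand and collect like terms; reduce coefficients mod 3:
x^0: 0·1 = 0 ≡ 0 (mod 3)
x^1: 0·0 + 2·1 = 2 ≡ 2 (mod 3)
x^2: 0·1 + 2·0 + 1·1 = 1 ≡ 1 (mod 3)
x^3: 2·1 + 1·0 = 2 ≡ 2 (mod 3)
x^4: 1·1 = 1 ≡ 1 (mod 3)
Result: 2x + x^2 + 2x^3 + x^4

f · g = 2x + x^2 + 2x^3 + x^4


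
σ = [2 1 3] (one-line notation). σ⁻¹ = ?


To find σ⁻¹, swap domain and range:
σ(1) = 2 → σ⁻¹(2) = 1
σ(2) = 1 → σ⁻¹(1) = 2
σ(3) = 3 → σ⁻¹(3) = 3

σ⁻¹ = [2 1 3]


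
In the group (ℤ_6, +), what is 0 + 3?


Operation: addition mod 6
0 + 3 = (a + b) mod 6 with a = 0, b = 3

0 + 3 = 3


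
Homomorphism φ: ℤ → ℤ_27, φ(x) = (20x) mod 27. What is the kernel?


Kernel = preimage of identity
ker(φ) = {x ∈ ℤ : 20x ≡ 0 (mod 27)}. gcd(20,27) = 1, so 20x ≡ 0 (mod 27) ⟺ x ≡ 0 (mod 27/1 = 27). Hence ker(φ) = 27ℤ

ker(φ) = 27ℤ


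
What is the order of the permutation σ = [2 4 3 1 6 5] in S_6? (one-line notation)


Cycle decomposition: (1 2 4) (5 6)
Cycle lengths: 3, 2
Order = lcm(3, 2) = 6

ord(σ) = 6


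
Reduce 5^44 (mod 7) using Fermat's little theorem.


Fermat's little theorem: if p is prime and gcd(a,p)=1, then a^(p-1) ≡ 1 (mod p)
p = 7 is prime, gcd(5,7) = 1
Reduce exponent: 44 mod 6 = 2
So 5^44 ≡ 5^2 (mod 7)
5^2 mod 7 = 4

5^44 ≡ 4 (mod 7)


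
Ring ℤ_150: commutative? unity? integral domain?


ℤ_150 is a commutative ring with unity 1; 150 = 2×75 is composite, so 2·75 ≡ 0 gives zero divisors (not an integral domain)
Commutative: Yes
Integral domain: No
Has unity: Yes

ℤ_150: Commutative=Yes, Unity=Yes


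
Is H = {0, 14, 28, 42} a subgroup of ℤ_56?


Subgroup test for H = {0, 14, 28, 42} in (ℤ_56, +):
(1) 0 ∈ H? Yes
(2) Closure: for all a,b ∈ H, (a+b) mod 56 ∈ H? Yes
(3) Inverses: for all a ∈ H, -a mod 56 ∈ H? Yes

Yes, H is a subgroup of ℤ_56


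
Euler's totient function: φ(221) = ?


Factor n: 221 = 13 × 17
φ(n) = n · ∏(1 - 1/p) over distinct primes p | n
φ(221) = 221 · (1 - 1/13) · (1 - 1/17) = 192

φ(221) = 192


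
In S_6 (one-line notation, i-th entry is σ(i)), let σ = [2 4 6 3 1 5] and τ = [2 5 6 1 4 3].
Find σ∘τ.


σ∘τ: apply τ first, then σ
1 →τ 2 →σ 4
2 →τ 5 →σ 1
3 →τ 6 →σ 5
4 →τ 1 →σ 2
5 →τ 4 →σ 3
6 →τ 3 →σ 6

σ∘τ = [4 1 5 2 3 6]


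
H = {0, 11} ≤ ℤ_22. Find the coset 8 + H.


8 + H = {8 + h (mod 22) : h ∈ H}
8+0=8, 8+11=19

8 + H = {8, 19}


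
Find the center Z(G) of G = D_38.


Z(G) = {g ∈ G | gx = xg for all x ∈ G}
For even n, Z(D_n) = {e, r^(n/2)}: the 180° rotation r^19 commutes with every reflection and rotation

Z(D_38) = {e, r^19}


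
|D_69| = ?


|D_n| = 2n (n rotations and n reflections)
|D_69| = 2×69 = 138

|D_69| = 138


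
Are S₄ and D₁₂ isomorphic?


Comparing S₄ and D₁₂:
S₄ has trivial center; D₁₂ has center {e, r⁶}

No, S₄ ≇ D₁₂


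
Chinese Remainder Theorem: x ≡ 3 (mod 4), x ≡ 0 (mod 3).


m₁ = 4, m₂ = 3, gcd = 1, so CRT applies. M = m₁·m₂ = 12
Let M₁ = M/m₁ = 3, M₂ = M/m₂ = 4
Find y₁ ≡ M₁⁻¹ (mod m₁): 3⁻¹ ≡ 3 (mod 4)
Find y₂ ≡ M₂⁻¹ (mod m₂): 4⁻¹ ≡ 1 (mod 3)
x = a₁·M₁·y₁ + a₂·M₂·y₂ = 3·3·3 + 0·4·1 = 27
Reduce mod 12: x ≡ 3
Check: 3 mod 4 = 3 ✓, 3 mod 3 = 0 ✓

x ≡ 3 (mod 12)


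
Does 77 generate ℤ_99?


g generates ℤ_n iff gcd(g, n) = 1
gcd(77, 99) = 11
Since gcd = 11 ≠ 1, ⟨77⟩ has order 9 < 99, so 77 is not a generator.

No, 77 does not generate ℤ_99


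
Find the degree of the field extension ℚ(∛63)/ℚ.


∛63 has minimal polynomial x³ - 63 (irreducible over ℚ since 63 is not a perfect cube)

[ℚ(∛63)/ℚ] = 3


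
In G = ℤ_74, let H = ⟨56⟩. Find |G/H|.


|⟨56⟩| = n / gcd(56, 74) = 74 / 2 = 37
H is normal (ℤ_74 is abelian).
|G/H| = |G| / |H| = 74 / 37 = 2

|G/H| = 2


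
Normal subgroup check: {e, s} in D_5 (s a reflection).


H = {e, s} in D_5 (s a reflection)
r·s·r⁻¹ = sr⁻² ≠ s for n ≥ 3, so {e, s} is not closed under conjugation

No, not a normal subgroup


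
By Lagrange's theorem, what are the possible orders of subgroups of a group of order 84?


Lagrange's theorem: |H| divides |G|
|G| = 84
Divisors of 84: 1, 2, 3, 4, 6, 7, 12, 14, 21, 28, 42, 84

Possible subgroup orders: {1, 2, 3, 4, 6, 7, 12, 14, 21, 28, 42, 84}


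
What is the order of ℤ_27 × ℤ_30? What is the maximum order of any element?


|ℤ_27 × ℤ_30| = 27 × 30 = 810
Max element order = lcm(27,30) = 270
Cyclic? No (gcd=3)

|ℤ_27×ℤ_30| = 810, max element order = 270


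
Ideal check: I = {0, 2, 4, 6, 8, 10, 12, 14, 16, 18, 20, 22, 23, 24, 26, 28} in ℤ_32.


Check ideal conditions for I = {0, 2, 4, 6, 8, 10, 12, 14, 16, 18, 20, 22, 23, 24, 26, 28} in ℤ_32:
(1) I is an additive subgroup? No
(2) For r ∈ ℤ_32 and a ∈ I: r·a ∈ I? No  [counterexample: r=3, a=10, r·a mod 32 = 30 ∉ I]

No, I is not an ideal of ℤ_32


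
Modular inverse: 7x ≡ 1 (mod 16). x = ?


Use the extended Euclidean algorithm to write 1 = 7·s + 16·t; then s mod 16 is the inverse.
Euclidean algorithm:
  7 = 0·16 + 7
  16 = 2·7 + 2
  7 = 3·2 + 1
  2 = 2·1 + 0
gcd(7,16) = 1
Back-substitution gives: 7·(7) + 16·(-3) = 1
So 7⁻¹ ≡ 7 ≡ 7 (mod 16)
Check: 7 × 7 = 49 ≡ 1 (mod 16) ✓

7⁻¹ ≡ 7 (mod 16)


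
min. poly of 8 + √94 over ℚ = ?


Let α = 8 + √94. Then α - 8 = √94, so (α - 8)² = 94, giving α² - 16α - 30 = 0. Degree 2 and α ∉ ℚ, so this is the minimal polynomial.

Minimal polynomial: x² - 16x - 30


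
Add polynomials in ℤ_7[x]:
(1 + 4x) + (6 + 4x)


Add coefficients mod 7:
x^0: 1 + 6 = 0 (mod 7)
x^1: 4 + 4 = 1 (mod 7)
Result: x

f + g = x


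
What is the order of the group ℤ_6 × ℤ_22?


|A × B| = |A| · |B|
|ℤ_6 × ℤ_22| = 6 × 22 = 132

|ℤ_6 × ℤ_22| = 132


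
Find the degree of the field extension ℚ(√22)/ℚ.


√22 has minimal polynomial x² - 22 (irreducible over ℚ since 22 is squarefree)

[ℚ(√22)/ℚ] = 2


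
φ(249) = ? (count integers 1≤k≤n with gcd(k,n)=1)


Factor n: 249 = 3 × 83
φ(n) = n · ∏(1 - 1/p) over distinct primes p | n
φ(249) = 249 · (1 - 1/3) · (1 - 1/83) = 164

φ(249) = 164


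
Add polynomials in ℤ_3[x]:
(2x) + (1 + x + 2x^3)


Add coefficients mod 3:
x^0: 0 + 1 = 1 (mod 3)
x^1: 2 + 1 = 0 (mod 3)
x^2: 0 + 0 = 0 (mod 3)
x^3: 0 + 2 = 2 (mod 3)
Result: 1 + 2x^3

f + g = 1 + 2x^3


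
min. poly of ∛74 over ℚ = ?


∛74 satisfies x³ - 74 = 0, irreducible over ℚ (no rational root; 74 is not a perfect cube)

Minimal polynomial: x³ - 74


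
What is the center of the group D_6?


Z(G) = {g ∈ G | gx = xg for all x ∈ G}
For even n, Z(D_n) = {e, r^(n/2)}: the 180° rotation r^3 commutes with every reflection and rotation

Z(D_6) = {e, r^3}


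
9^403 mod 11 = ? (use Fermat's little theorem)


Fermat's little theorem: if p is prime and gcd(a,p)=1, then a^(p-1) ≡ 1 (mod p)
p = 11 is prime, gcd(9,11) = 1
Reduce exponent: 403 mod 10 = 3
So 9^403 ≡ 9^3 (mod 11)
9^3 mod 11 = 3

9^403 ≡ 3 (mod 11)


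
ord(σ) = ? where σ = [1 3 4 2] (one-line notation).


Cycle decomposition: (2 3 4)
Cycle lengths: 3
Order = lcm(3) = 3

ord(σ) = 3


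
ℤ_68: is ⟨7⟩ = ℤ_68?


g generates ℤ_n iff gcd(g, n) = 1
gcd(7, 68) = 1
Since gcd = 1, 7 is a generator.

Yes, 7 generates ℤ_68


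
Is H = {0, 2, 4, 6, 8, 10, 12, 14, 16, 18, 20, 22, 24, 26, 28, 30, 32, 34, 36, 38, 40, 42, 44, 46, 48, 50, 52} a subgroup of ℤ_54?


Subgroup test for H = {0, 2, 4, 6, 8, 10, 12, 14, 16, 18, 20, 22, 24, 26, 28, 30, 32, 34, 36, 38, 40, 42, 44, 46, 48, 50, 52} in (ℤ_54, +):
(1) 0 ∈ H? Yes
(2) Closure: for all a,b ∈ H, (a+b) mod 54 ∈ H? Yes
(3) Inverses: for all a ∈ H, -a mod 54 ∈ H? Yes

Yes, H is a subgroup of ℤ_54


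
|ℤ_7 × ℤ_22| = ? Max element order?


|ℤ_7 × ℤ_22| = 7 × 22 = 154
Max element order = lcm(7,22) = 154
Cyclic? Yes (gcd=1)

|ℤ_7×ℤ_22| = 154, max element order = 154


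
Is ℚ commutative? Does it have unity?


ℚ is a field: commutative, has unity, every nonzero element is a unit (hence an integral domain)
Commutative: Yes
Integral domain: Yes
Has unity: Yes

ℚ: Commutative=Yes, Unity=Yes


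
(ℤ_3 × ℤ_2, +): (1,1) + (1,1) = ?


Operation: componentwise addition mod (3, 2)
(1,1) + (1,1) = ((a₁+b₁) mod 3, (a₂+b₂) mod 2) with a = (1,1), b = (1,1)

(1,1) + (1,1) = (2,0)


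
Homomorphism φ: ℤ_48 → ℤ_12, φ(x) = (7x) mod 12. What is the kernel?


Kernel = preimage of identity
ker(φ) = {x ∈ ℤ_48 : 7x ≡ 0 (mod 12)}. Since 12 | 48, φ is well-defined. The kernel is the cyclic subgroup ⟨12⟩ of ℤ_48 (order 4), i.e. {0, 12, 24, 36}

ker(φ) = {0, 12, 24, 36}


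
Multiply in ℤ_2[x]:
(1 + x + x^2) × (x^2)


Expand and collect like terms; reduce coefficients mod 2:
x^0: 1·0 = 0 ≡ 0 (mod 2)
x^1: 1·0 + 1·0 = 0 ≡ 0 (mod 2)
x^2: 1·1 + 1·0 + 1·0 = 1 ≡ 1 (mod 2)
x^3: 1·1 + 1·0 = 1 ≡ 1 (mod 2)
x^4: 1·1 = 1 ≡ 1 (mod 2)
Result: x^2 + x^3 + x^4

f · g = x^2 + x^3 + x^4


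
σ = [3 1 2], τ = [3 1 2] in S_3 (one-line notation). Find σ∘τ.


σ∘τ: apply τ first, then σ
1 →τ 3 →σ 2
2 →τ 1 →σ 3
3 →τ 2 →σ 1

σ∘τ = [2 3 1]


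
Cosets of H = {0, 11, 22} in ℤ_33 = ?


H = {0, 11, 22}, |H| = 3
Number of cosets = |G|/|H| = 33/3 = 11
0 + H = {0, 11, 22}
1 + H = {1, 12, 23}
2 + H = {2, 13, 24}
3 + H = {3, 14, 25}
4 + H = {4, 15, 26}
5 + H = {5, 16, 27}
6 + H = {6, 17, 28}
7 + H = {7, 18, 29}
8 + H = {8, 19, 30}
9 + H = {9, 20, 31}
10 + H = {10, 21, 32}

Cosets: 0+H={0,11,22}; 1+H={1,12,23}; 2+H={2,13,24}; 3+H={3,14,25}; 4+H={4,15,26}; 5+H={5,16,27}; 6+H={6,17,28}; 7+H={7,18,29}; 8+H={8,19,30}; 9+H={9,20,31}; 10+H={10,21,32}


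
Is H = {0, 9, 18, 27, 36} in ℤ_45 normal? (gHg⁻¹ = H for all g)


H = {0, 9, 18, 27, 36} in ℤ_45
ℤ_45 is abelian; every subgroup of an abelian group is normal

Yes, normal subgroup


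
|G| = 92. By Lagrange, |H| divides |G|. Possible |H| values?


Lagrange's theorem: |H| divides |G|
|G| = 92
Divisors of 92: 1, 2, 4, 23, 46, 92

Possible subgroup orders: {1, 2, 4, 23, 46, 92}


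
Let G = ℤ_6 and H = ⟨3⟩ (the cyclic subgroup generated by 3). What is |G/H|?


|⟨3⟩| = n / gcd(3, 6) = 6 / 3 = 2
H is normal (ℤ_6 is abelian).
|G/H| = |G| / |H| = 6 / 2 = 3

|G/H| = 3


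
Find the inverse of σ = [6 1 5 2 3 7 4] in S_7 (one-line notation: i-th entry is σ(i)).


To find σ⁻¹, swap domain and range:
σ(1) = 6 → σ⁻¹(6) = 1
σ(2) = 1 → σ⁻¹(1) = 2
σ(3) = 5 → σ⁻¹(5) = 3
σ(4) = 2 → σ⁻¹(2) = 4
σ(5) = 3 → σ⁻¹(3) = 5
σ(6) = 7 → σ⁻¹(7) = 6
σ(7) = 4 → σ⁻¹(4) = 7

σ⁻¹ = [2 4 5 7 3 1 6]


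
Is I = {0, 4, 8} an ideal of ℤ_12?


Check ideal conditions for I = {0, 4, 8} in ℤ_12:
(1) I is an additive subgroup? Yes
(2) For r ∈ ℤ_12 and a ∈ I: r·a ∈ I? Yes

Yes, I is an ideal of ℤ_12


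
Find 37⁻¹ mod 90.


Use the extended Euclidean algorithm to write 1 = 37·s + 90·t; then s mod 90 is the inverse.
Euclidean algorithm:
  37 = 0·90 + 37
  90 = 2·37 + 16
  37 = 2·16 + 5
  16 = 3·5 + 1
  5 = 5·1 + 0
gcd(37,90) = 1
Back-substitution gives: 37·(-17) + 90·(7) = 1
So 37⁻¹ ≡ -17 ≡ 73 (mod 90)
Check: 37 × 73 = 2701 ≡ 1 (mod 90) ✓

37⁻¹ ≡ 73 (mod 90)


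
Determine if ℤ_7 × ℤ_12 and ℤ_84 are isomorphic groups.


Comparing ℤ_7 × ℤ_12 and ℤ_84:
gcd(7,12) = 1, so ℤ_7 × ℤ_12 ≅ ℤ_84 (CRT)

Yes, ℤ_7 × ℤ_12 ≅ ℤ_84


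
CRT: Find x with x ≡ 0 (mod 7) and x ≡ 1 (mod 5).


m₁ = 7, m₂ = 5, gcd = 1, so CRT applies. M = m₁·m₂ = 35
Let M₁ = M/m₁ = 5, M₂ = M/m₂ = 7
Find y₁ ≡ M₁⁻¹ (mod m₁): 5⁻¹ ≡ 3 (mod 7)
Find y₂ ≡ M₂⁻¹ (mod m₂): 7⁻¹ ≡ 3 (mod 5)
x = a₁·M₁·y₁ + a₂·M₂·y₂ = 0·5·3 + 1·7·3 = 21
Reduce mod 35: x ≡ 21
Check: 21 mod 7 = 0 ✓, 21 mod 5 = 1 ✓

x ≡ 21 (mod 35)


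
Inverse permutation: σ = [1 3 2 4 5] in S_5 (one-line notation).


To find σ⁻¹, swap domain and range:
σ(1) = 1 → σ⁻¹(1) = 1
σ(2) = 3 → σ⁻¹(3) = 2
σ(3) = 2 → σ⁻¹(2) = 3
σ(4) = 4 → σ⁻¹(4) = 4
σ(5) = 5 → σ⁻¹(5) = 5

σ⁻¹ = [1 3 2 4 5]


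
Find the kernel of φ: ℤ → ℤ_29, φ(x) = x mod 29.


Kernel = preimage of identity
ker(φ) = {x ∈ ℤ : x ≡ 0 (mod 29)} = 29ℤ = {0, ±29, ±58, ...}

ker(φ) = 29ℤ


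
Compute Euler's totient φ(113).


Factor n: 113 = 113
φ(n) = n · ∏(1 - 1/p) over distinct primes p | n
φ(113) = 113 · (1 - 1/113) = 112

φ(113) = 112


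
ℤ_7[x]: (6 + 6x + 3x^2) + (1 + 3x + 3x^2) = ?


Add coefficients mod 7:
x^0: 6 + 1 = 0 (mod 7)
x^1: 6 + 3 = 2 (mod 7)
x^2: 3 + 3 = 6 (mod 7)
Result: 2x + 6x^2

f + g = 2x + 6x^2


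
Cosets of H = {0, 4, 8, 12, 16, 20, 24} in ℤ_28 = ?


H = {0, 4, 8, 12, 16, 20, 24}, |H| = 7
Number of cosets = |G|/|H| = 28/7 = 4
0 + H = {0, 4, 8, 12, 16, 20, 24}
1 + H = {1, 5, 9, 13, 17, 21, 25}
2 + H = {2, 6, 10, 14, 18, 22, 26}
3 + H = {3, 7, 11, 15, 19, 23, 27}

Cosets: 0+H={0,4,8,12,16,20,24}; 1+H={1,5,9,13,17,21,25}; 2+H={2,6,10,14,18,22,26}; 3+H={3,7,11,15,19,23,27}


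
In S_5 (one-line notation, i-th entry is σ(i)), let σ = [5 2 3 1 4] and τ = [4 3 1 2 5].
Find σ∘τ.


σ∘τ: apply τ first, then σ
1 →τ 4 →σ 1
2 →τ 3 →σ 3
3 →τ 1 →σ 5
4 →τ 2 →σ 2
5 →τ 5 →σ 4

σ∘τ = [1 3 5 2 4]


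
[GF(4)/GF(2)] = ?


GF(4) = GF(2^2), so the extension degree is 2

[GF(4)/GF(2)] = 2


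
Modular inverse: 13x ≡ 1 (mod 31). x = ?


Use the extended Euclidean algorithm to write 1 = 13·s + 31·t; then s mod 31 is the inverse.
Euclidean algorithm:
  13 = 0·31 + 13
  31 = 2·13 + 5
  13 = 2·5 + 3
  5 = 1·3 + 2
  3 = 1·2 + 1
  2 = 2·1 + 0
gcd(13,31) = 1
Back-substitution gives: 13·(12) + 31·(-5) = 1
So 13⁻¹ ≡ 12 ≡ 12 (mod 31)
Check: 13 × 12 = 156 ≡ 1 (mod 31) ✓

13⁻¹ ≡ 12 (mod 31)


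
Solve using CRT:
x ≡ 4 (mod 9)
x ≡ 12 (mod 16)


m₁ = 9, m₂ = 16, gcd = 1, so CRT applies. M = m₁·m₂ = 144
Let M₁ = M/m₁ = 16, M₂ = M/m₂ = 9
Find y₁ ≡ M₁⁻¹ (mod m₁): 16⁻¹ ≡ 4 (mod 9)
Find y₂ ≡ M₂⁻¹ (mod m₂): 9⁻¹ ≡ 9 (mod 16)
x = a₁·M₁·y₁ + a₂·M₂·y₂ = 4·16·4 + 12·9·9 = 1228
Reduce mod 144: x ≡ 76
Check: 76 mod 9 = 4 ✓, 76 mod 16 = 12 ✓

x ≡ 76 (mod 144)


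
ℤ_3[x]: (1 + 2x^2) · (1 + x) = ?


Expand and collect like terms; reduce coefficients mod 3:
x^0: 1·1 = 1 ≡ 1 (mod 3)
x^1: 1·1 + 0·1 = 1 ≡ 1 (mod 3)
x^2: 0·1 + 2·1 = 2 ≡ 2 (mod 3)
x^3: 2·1 = 2 ≡ 2 (mod 3)
Result: 1 + x + 2x^2 + 2x^3

f · g = 1 + x + 2x^2 + 2x^3


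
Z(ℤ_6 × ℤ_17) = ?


Z(G) = {g ∈ G | gx = xg for all x ∈ G}
Direct product of abelian groups is abelian, so Z(G) = G

Z(ℤ_6 × ℤ_17) = ℤ_6 × ℤ_17


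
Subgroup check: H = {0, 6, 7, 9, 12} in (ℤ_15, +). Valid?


Subgroup test for H = {0, 6, 7, 9, 12} in (ℤ_15, +):
(1) 0 ∈ H? Yes
(2) Closure: for all a,b ∈ H, (a+b) mod 15 ∈ H? No  [counterexample: 6 + 7 = 13 ∉ H]
(3) Inverses: for all a ∈ H, -a mod 15 ∈ H? No

No, H is not a subgroup of ℤ_15


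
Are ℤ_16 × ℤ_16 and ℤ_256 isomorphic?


Comparing ℤ_16 × ℤ_16 and ℤ_256:
gcd(16,16) = 16 ≠ 1. Max element order in ℤ_16×ℤ_16 is lcm(16,16) = 16 < 256, so it has no element of order 256

No, ℤ_16 × ℤ_16 ≇ ℤ_256


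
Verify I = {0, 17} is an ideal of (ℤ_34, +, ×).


Check ideal conditions for I = {0, 17} in ℤ_34:
(1) I is an additive subgroup? Yes
(2) For r ∈ ℤ_34 and a ∈ I: r·a ∈ I? Yes

Yes, I is an ideal of ℤ_34


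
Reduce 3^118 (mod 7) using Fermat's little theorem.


Fermat's little theorem: if p is prime and gcd(a,p)=1, then a^(p-1) ≡ 1 (mod p)
p = 7 is prime, gcd(3,7) = 1
Reduce exponent: 118 mod 6 = 4
So 3^118 ≡ 3^4 (mod 7)
3^4 mod 7 = 4

3^118 ≡ 4 (mod 7)


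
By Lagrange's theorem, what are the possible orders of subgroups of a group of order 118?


Lagrange's theorem: |H| divides |G|
|G| = 118
Divisors of 118: 1, 2, 59, 118

Possible subgroup orders: {1, 2, 59, 118}


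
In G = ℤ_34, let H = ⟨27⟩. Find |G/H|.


|⟨27⟩| = n / gcd(27, 34) = 34 / 1 = 34
H is normal (ℤ_34 is abelian).
|G/H| = |G| / |H| = 34 / 34 = 1

|G/H| = 1


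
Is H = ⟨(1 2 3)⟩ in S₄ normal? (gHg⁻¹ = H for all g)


H = ⟨(1 2 3)⟩ in S₄
(1 4)(1 2 3)(1 4)⁻¹ = (4 2 3) ∉ ⟨(1 2 3)⟩

No, not a normal subgroup


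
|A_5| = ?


|A_n| = n!/2 (even permutations)
|A_5| = 5!/2 = 120/2 = 60

|A_5| = 60


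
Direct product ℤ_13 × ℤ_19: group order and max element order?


|ℤ_13 × ℤ_19| = 13 × 19 = 247
Max element order = lcm(13,19) = 247
Cyclic? Yes (gcd=1)

|ℤ_13×ℤ_19| = 247, max element order = 247


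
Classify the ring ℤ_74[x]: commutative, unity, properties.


ℤ_74 has zero divisors (2·37 ≡ 0), and these lift to constant zero divisors in ℤ_74[x]; so not an integral domain
Commutative: Yes
Integral domain: No
Has unity: Yes

ℤ_74[x]: Commutative=Yes, Unity=Yes


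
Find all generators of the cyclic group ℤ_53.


g generates ℤ_n iff gcd(g,n) = 1
Prime factors of 53: 53
Generators are g ∈ {1,...,52} not divisible by any of these primes.
Generators: {1, 2, 3, 4, 5, 6, 7, 8, 9, 10, 11, 12, 13, 14, 15, 16, 17, 18, 19, 20, 21, 22, 23, 24, 25, 26, 27, 28, 29, 30, 31, 32, 33, 34, 35, 36, 37, 38, 39, 40, 41, 42, 43, 44, 45, 46, 47, 48, 49, 50, 51, 52}
Number of generators = φ(53) = 52

Generators of ℤ_53 = {1, 2, 3, 4, 5, 6, 7, 8, 9, 10, 11, 12, 13, 14, 15, 16, 17, 18, 19, 20, 21, 22, 23, 24, 25, 26, 27, 28, 29, 30, 31, 32, 33, 34, 35, 36, 37, 38, 39, 40, 41, 42, 43, 44, 45, 46, 47, 48, 49, 50, 51, 52}


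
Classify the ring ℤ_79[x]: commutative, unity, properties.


ℤ_79 is a field (n prime), so ℤ_79[x] is a commutative integral domain with unity
Commutative: Yes
Integral domain: Yes
Has unity: Yes

ℤ_79[x]: Commutative=Yes, Unity=Yes


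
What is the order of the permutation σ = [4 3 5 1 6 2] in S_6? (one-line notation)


Cycle decomposition: (1 4) (2 3 5 6)
Cycle lengths: 2, 4
Order = lcm(2, 4) = 4

ord(σ) = 4


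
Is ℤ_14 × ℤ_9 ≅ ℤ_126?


Comparing ℤ_14 × ℤ_9 and ℤ_126:
gcd(14,9) = 1, so ℤ_14 × ℤ_9 ≅ ℤ_126 (CRT)

Yes, ℤ_14 × ℤ_9 ≅ ℤ_126


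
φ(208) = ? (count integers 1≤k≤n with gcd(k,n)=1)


Factor n: 208 = 2^4 × 13
φ(n) = n · ∏(1 - 1/p) over distinct primes p | n
φ(208) = 208 · (1 - 1/2) · (1 - 1/13) = 96

φ(208) = 96


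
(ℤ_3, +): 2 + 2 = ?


Operation: addition mod 3
2 + 2 = (a + b) mod 3 with a = 2, b = 2

2 + 2 = 1


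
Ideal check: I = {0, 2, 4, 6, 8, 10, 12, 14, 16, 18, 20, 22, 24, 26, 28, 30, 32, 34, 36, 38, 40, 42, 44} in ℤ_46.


Check ideal conditions for I = {0, 2, 4, 6, 8, 10, 12, 14, 16, 18, 20, 22, 24, 26, 28, 30, 32, 34, 36, 38, 40, 42, 44} in ℤ_46:
(1) I is an additive subgroup? Yes
(2) For r ∈ ℤ_46 and a ∈ I: r·a ∈ I? Yes

Yes, I is an ideal of ℤ_46


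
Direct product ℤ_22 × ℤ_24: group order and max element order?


|ℤ_22 × ℤ_24| = 22 × 24 = 528
Max element order = lcm(22,24) = 264
Cyclic? No (gcd=2)

|ℤ_22×ℤ_24| = 528, max element order = 264


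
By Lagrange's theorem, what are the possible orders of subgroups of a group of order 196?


Lagrange's theorem: |H| divides |G|
|G| = 196
Divisors of 196: 1, 2, 4, 7, 14, 28, 49, 98, 196

Possible subgroup orders: {1, 2, 4, 7, 14, 28, 49, 98, 196}
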